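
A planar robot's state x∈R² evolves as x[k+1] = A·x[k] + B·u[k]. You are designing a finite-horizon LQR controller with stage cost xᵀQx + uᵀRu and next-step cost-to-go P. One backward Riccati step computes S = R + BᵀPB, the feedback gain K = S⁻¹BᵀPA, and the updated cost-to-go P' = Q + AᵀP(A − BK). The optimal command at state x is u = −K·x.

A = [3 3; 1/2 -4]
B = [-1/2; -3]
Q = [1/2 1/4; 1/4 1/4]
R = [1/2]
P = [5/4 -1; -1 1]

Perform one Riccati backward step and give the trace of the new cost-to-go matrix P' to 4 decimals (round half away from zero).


BᵀP = [2.3750 -2.5000]
S = R + BᵀPB = [1/2] + [6.3125] = [6.8125]
BᵀPA = [5.8750 17.1250]
K = S⁻¹·BᵀPA = [0.8624 2.5138]
A−BK = [3.4312 4.2569; 3.0872 3.5413]
AᵀP(A−BK) = [3.4335 4.9817; 4.9817 8.2018]
P' = Q + AᵀP(A−BK) = [3.9335 5.2317; 5.2317 8.4518]
tr(P') = 12.3853

12.3853


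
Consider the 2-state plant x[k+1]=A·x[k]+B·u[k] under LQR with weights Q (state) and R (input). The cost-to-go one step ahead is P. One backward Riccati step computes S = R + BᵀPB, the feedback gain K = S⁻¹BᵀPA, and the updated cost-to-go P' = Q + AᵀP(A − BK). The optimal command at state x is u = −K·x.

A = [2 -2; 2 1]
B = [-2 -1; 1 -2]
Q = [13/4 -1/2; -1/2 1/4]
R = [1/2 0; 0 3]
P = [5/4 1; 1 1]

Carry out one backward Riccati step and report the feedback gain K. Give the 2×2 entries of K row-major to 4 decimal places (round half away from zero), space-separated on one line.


BᵀP = [-1.5000 -1.0000; -3.2500 -3.0000]
S = R + BᵀPB = [1/2 0; 0 3] + [2.0000 3.5000; 3.5000 9.2500] = [2.5000 3.5000; 3.5000 12.2500]
BᵀPA = [-5.0000 2.0000; -12.5000 3.5000]
K = S⁻¹·BᵀPA = [-0.9524 0.6667; -0.7483 0.0952]
A−BK = [-0.6531 -0.5714; 1.4558 0.5238]
AᵀP(A−BK) = [2.8844 -0.4762; -0.4762 0.3333]
P' = Q + AᵀP(A−BK) = [6.1344 -0.9762; -0.9762 0.5833]
tr(P') = 6.7177

-0.9524 0.6667 -0.7483 0.0952


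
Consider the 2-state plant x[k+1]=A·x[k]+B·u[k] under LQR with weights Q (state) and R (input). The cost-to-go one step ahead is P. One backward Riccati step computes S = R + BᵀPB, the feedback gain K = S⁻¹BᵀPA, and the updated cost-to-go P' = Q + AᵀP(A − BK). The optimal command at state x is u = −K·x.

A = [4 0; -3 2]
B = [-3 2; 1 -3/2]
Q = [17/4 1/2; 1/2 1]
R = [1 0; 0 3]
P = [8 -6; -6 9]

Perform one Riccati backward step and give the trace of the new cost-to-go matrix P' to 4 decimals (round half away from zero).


BᵀP = [-30.0000 27.0000; 25.0000 -25.5000]
S = R + BᵀPB = [1 0; 0 3] + [117.0000 -100.5000; -100.5000 88.2500] = [118.0000 -100.5000; -100.5000 91.2500]
BᵀPA = [-201.0000 54.0000; 176.5000 -51.0000]
K = S⁻¹·BᵀPA = [-0.9037 -0.2967; 0.9389 -0.8857]
A−BK = [-0.5890 0.8812; -0.6879 0.9682]
AᵀP(A−BK) = [5.6336 -5.3143; -5.3143 6.8520]
P' = Q + AᵀP(A−BK) = [9.8836 -4.8143; -4.8143 7.8520]
tr(P') = 17.7356

17.7356


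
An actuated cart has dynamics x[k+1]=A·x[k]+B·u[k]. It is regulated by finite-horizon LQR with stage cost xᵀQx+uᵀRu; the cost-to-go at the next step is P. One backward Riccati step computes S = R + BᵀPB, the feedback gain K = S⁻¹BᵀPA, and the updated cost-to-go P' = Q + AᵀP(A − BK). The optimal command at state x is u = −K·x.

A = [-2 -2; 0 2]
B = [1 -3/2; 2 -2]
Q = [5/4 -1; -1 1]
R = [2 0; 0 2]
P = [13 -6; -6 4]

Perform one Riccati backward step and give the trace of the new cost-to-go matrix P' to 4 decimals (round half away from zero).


BᵀP = [1.0000 2.0000; -7.5000 1.0000]
S = R + BᵀPB = [2 0; 0 2] + [5.0000 -5.5000; -5.5000 9.2500] = [7.0000 -5.5000; -5.5000 11.2500]
BᵀPA = [-2.0000 2.0000; 15.0000 17.0000]
K = S⁻¹·BᵀPA = [1.2371 2.3918; 1.9381 2.6804]
A−BK = [-0.3299 -0.3711; 1.4021 2.5773]
AᵀP(A−BK) = [25.4021 40.5773; 40.5773 65.6495]
P' = Q + AᵀP(A−BK) = [26.6521 39.5773; 39.5773 66.6495]
tr(P') = 93.3015

93.3015


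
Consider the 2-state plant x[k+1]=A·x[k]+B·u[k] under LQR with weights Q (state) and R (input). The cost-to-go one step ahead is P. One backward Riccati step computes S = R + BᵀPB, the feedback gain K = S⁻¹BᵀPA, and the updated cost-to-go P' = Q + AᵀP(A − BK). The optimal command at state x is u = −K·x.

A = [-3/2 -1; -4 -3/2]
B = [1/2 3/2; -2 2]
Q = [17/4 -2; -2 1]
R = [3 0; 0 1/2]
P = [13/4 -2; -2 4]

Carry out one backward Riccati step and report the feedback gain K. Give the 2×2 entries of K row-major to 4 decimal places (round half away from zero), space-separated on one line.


0.6415 0.0681 -1.2849 -0.6538

BᵀP = [5.6250 -9.0000; 0.8750 5.0000]
S = R + BᵀPB = [3 0; 0 1/2] + [20.8125 -9.5625; -9.5625 11.3125] = [23.8125 -9.5625; -9.5625 11.8125]
BᵀPA = [27.5625 7.8750; -21.3125 -8.3750]
K = S⁻¹·BᵀPA = [0.6415 0.0681; -1.2849 -0.6538]
A−BK = [0.1067 -0.0533; -0.1472 -0.0560]
AᵀP(A−BK) = [2.2464 0.5620; 0.5620 0.2375]
P' = Q + AᵀP(A−BK) = [6.4964 -1.4380; -1.4380 1.2375]
tr(P') = 7.7340


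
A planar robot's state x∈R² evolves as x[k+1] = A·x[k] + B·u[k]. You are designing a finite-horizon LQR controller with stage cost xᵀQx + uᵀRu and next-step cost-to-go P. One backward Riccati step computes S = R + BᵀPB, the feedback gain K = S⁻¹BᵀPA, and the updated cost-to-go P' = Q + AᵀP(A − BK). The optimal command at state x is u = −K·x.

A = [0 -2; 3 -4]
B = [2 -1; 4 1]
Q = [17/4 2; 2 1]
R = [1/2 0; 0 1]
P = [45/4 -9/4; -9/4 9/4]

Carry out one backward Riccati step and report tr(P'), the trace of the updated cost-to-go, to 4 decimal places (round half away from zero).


6.8036

BᵀP = [13.5000 4.5000; -13.5000 4.5000]
S = R + BᵀPB = [1/2 0; 0 1] + [45.0000 -9.0000; -9.0000 18.0000] = [45.5000 -9.0000; -9.0000 19.0000]
BᵀPA = [13.5000 -45.0000; 13.5000 9.0000]
K = S⁻¹·BᵀPA = [0.4825 -0.9879; 0.9391 0.0057]
A−BK = [-0.0258 -0.0185; 0.1311 -0.0542]
AᵀP(A−BK) = [1.0597 -0.2412; -0.2412 0.4939]
P' = Q + AᵀP(A−BK) = [5.3097 1.7588; 1.7588 1.4939]
tr(P') = 6.8036


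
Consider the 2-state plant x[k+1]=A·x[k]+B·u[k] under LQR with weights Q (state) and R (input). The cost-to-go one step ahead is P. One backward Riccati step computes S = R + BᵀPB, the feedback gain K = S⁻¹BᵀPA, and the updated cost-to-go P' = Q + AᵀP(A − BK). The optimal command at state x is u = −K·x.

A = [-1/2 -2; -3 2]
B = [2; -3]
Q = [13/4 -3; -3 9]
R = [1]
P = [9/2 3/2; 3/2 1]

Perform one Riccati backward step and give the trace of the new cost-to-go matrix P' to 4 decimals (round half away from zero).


28.2688

BᵀP = [4.5000 0.0000]
S = R + BᵀPB = [1] + [9.0000] = [10.0000]
BᵀPA = [-2.2500 -9.0000]
K = S⁻¹·BᵀPA = [-0.2250 -0.9000]
A−BK = [-0.0500 -0.2000; -3.6750 -0.7000]
AᵀP(A−BK) = [14.1188 3.9750; 3.9750 1.9000]
P' = Q + AᵀP(A−BK) = [17.3688 0.9750; 0.9750 10.9000]
tr(P') = 28.2688


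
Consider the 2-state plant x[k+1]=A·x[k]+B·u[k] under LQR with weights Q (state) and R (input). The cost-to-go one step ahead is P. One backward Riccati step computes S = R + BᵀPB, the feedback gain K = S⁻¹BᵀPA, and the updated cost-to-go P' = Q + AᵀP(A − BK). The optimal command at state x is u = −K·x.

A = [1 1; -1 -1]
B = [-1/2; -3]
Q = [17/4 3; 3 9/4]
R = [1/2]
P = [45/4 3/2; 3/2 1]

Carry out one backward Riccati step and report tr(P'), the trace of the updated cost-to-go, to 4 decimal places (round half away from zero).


20.1654

BᵀP = [-10.1250 -3.7500]
S = R + BᵀPB = [1/2] + [16.3125] = [16.8125]
BᵀPA = [-6.3750 -6.3750]
K = S⁻¹·BᵀPA = [-0.3792 -0.3792]
A−BK = [0.8104 0.8104; -2.1375 -2.1375]
AᵀP(A−BK) = [6.8327 6.8327; 6.8327 6.8327]
P' = Q + AᵀP(A−BK) = [11.0827 9.8327; 9.8327 9.0827]
tr(P') = 20.1654


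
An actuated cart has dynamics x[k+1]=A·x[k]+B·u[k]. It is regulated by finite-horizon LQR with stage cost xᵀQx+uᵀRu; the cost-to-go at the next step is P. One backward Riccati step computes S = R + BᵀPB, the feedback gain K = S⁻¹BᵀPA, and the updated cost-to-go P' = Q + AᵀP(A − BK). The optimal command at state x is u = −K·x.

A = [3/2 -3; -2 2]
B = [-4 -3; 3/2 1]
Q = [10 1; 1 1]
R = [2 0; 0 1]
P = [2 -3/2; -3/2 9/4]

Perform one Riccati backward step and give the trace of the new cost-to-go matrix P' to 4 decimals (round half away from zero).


BᵀP = [-10.2500 9.3750; -7.5000 6.7500]
S = R + BᵀPB = [2 0; 0 1] + [55.0625 40.1250; 40.1250 29.2500] = [57.0625 40.1250; 40.1250 30.2500]
BᵀPA = [-34.1250 49.5000; -24.7500 36.0000]
K = S⁻¹·BᵀPA = [-0.3375 0.4553; -0.3706 0.5861]
A−BK = [-0.9615 0.5797; -1.1233 0.7309]
AᵀP(A−BK) = [1.8128 -1.4556; -1.4556 1.3611]
P' = Q + AᵀP(A−BK) = [11.8128 -0.4556; -0.4556 2.3611]
tr(P') = 14.1740

14.1740


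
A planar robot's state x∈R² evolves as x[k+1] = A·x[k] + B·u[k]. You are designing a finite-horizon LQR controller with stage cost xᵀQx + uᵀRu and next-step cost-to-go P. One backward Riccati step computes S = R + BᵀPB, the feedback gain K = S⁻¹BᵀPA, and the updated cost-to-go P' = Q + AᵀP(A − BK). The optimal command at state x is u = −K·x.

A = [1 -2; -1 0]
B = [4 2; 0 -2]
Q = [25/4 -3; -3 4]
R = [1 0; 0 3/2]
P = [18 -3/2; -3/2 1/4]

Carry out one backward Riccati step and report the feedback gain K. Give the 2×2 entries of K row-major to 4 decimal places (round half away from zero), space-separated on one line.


BᵀP = [72.0000 -6.0000; 39.0000 -3.5000]
S = R + BᵀPB = [1 0; 0 3/2] + [288.0000 156.0000; 156.0000 85.0000] = [289.0000 156.0000; 156.0000 86.5000]
BᵀPA = [78.0000 -144.0000; 42.5000 -78.0000]
K = S⁻¹·BᵀPA = [0.1766 -0.4347; 0.1728 -0.1177]
A−BK = [-0.0521 -0.0257; -0.6543 -0.2355]
AᵀP(A−BK) = [0.1296 -0.0883; -0.0883 0.2174]
P' = Q + AᵀP(A−BK) = [6.3796 -3.0883; -3.0883 4.2174]
tr(P') = 10.5970

0.1766 -0.4347 0.1728 -0.1177


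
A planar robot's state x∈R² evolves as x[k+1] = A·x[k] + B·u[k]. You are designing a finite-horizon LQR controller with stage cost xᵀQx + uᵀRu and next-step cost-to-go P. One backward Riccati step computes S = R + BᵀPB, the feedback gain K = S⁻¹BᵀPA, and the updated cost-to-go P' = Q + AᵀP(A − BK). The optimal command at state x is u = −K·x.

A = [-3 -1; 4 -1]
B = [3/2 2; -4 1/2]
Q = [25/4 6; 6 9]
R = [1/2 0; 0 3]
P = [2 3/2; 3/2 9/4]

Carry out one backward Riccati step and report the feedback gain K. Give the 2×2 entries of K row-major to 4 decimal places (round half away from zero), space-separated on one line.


BᵀP = [-3.0000 -6.7500; 4.7500 4.1250]
S = R + BᵀPB = [1/2 0; 0 3] + [22.5000 -9.3750; -9.3750 11.5625] = [23.0000 -9.3750; -9.3750 14.5625]
BᵀPA = [-18.0000 9.7500; 2.2500 -8.8750]
K = S⁻¹·BᵀPA = [-0.9756 0.2379; -0.4736 -0.4563]
A−BK = [-0.5893 -0.4444; 0.3342 0.1799]
AᵀP(A−BK) = [1.5039 0.8094; 0.8094 0.8808]
P' = Q + AᵀP(A−BK) = [7.7539 6.8094; 6.8094 9.8808]
tr(P') = 17.6347

-0.9756 0.2379 -0.4736 -0.4563


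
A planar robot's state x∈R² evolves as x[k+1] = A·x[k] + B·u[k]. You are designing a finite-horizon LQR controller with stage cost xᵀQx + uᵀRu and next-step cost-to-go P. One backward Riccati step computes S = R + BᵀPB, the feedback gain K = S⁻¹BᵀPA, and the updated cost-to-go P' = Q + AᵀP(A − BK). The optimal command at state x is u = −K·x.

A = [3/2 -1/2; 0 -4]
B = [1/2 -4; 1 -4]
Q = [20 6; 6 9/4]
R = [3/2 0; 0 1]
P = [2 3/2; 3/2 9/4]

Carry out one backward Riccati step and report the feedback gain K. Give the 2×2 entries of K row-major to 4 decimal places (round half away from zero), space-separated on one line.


-0.1232 -0.4040 -0.2026 0.4967

BᵀP = [2.5000 3.0000; -14.0000 -15.0000]
S = R + BᵀPB = [3/2 0; 0 1] + [4.2500 -22.0000; -22.0000 116.0000] = [5.7500 -22.0000; -22.0000 117.0000]
BᵀPA = [3.7500 -13.2500; -21.0000 67.0000]
K = S⁻¹·BᵀPA = [-0.1232 -0.4040; -0.2026 0.4967]
A−BK = [0.7510 1.6887; -0.6874 -1.6093]
AᵀP(A−BK) = [0.7063 1.4454; 1.4454 3.8692]
P' = Q + AᵀP(A−BK) = [20.7063 7.4454; 7.4454 6.1192]
tr(P') = 26.8255


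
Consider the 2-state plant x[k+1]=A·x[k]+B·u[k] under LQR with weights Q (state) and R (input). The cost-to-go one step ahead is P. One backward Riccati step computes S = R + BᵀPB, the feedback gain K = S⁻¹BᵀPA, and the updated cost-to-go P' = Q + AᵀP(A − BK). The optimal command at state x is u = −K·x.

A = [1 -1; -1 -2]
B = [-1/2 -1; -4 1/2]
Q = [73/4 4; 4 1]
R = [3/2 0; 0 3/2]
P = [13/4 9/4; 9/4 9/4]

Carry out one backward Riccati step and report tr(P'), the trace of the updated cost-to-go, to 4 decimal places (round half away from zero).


20.7481

BᵀP = [-10.6250 -10.1250; -2.1250 -1.1250]
S = R + BᵀPB = [3/2 0; 0 3/2] + [45.8125 5.5625; 5.5625 1.5625] = [47.3125 5.5625; 5.5625 3.0625]
BᵀPA = [-0.5000 30.8750; -1.0000 4.3750]
K = S⁻¹·BᵀPA = [0.0354 0.6162; -0.3908 0.3093]
A−BK = [0.6269 -0.3826; -0.6631 0.3102]
AᵀP(A−BK) = [0.6269 -0.3826; -0.3826 0.8712]
P' = Q + AᵀP(A−BK) = [18.8769 3.6174; 3.6174 1.8712]
tr(P') = 20.7481


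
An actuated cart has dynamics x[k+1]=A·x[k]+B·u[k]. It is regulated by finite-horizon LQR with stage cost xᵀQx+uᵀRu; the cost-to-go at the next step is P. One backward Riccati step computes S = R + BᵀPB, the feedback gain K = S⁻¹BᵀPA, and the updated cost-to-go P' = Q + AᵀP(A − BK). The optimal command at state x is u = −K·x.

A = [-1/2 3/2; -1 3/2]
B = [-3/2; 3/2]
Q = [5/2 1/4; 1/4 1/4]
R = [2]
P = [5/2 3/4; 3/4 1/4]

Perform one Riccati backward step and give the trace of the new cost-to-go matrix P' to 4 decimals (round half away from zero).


7.7281

BᵀP = [-2.6250 -0.7500]
S = R + BᵀPB = [2] + [2.8125] = [4.8125]
BᵀPA = [2.0625 -5.0625]
K = S⁻¹·BᵀPA = [0.4286 -1.0519]
A−BK = [0.1429 -0.0779; -1.6429 3.0779]
AᵀP(A−BK) = [0.7411 -1.7679; -1.7679 4.2370]
P' = Q + AᵀP(A−BK) = [3.2411 -1.5179; -1.5179 4.4870]
tr(P') = 7.7281


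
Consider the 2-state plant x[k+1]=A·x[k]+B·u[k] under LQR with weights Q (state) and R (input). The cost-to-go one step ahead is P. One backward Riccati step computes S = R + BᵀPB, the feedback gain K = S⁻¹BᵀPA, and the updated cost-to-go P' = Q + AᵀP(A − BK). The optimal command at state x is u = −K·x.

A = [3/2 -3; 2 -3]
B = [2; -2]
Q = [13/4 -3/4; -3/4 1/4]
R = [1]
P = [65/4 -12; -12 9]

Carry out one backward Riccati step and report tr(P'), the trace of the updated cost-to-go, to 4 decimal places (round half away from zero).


BᵀP = [56.5000 -42.0000]
S = R + BᵀPB = [1] + [197.0000] = [198.0000]
BᵀPA = [0.7500 -43.5000]
K = S⁻¹·BᵀPA = [0.0038 -0.2197]
A−BK = [1.4924 -2.5606; 2.0076 -3.4394]
AᵀP(A−BK) = [0.5597 -0.9602; -0.9602 1.6932]
P' = Q + AᵀP(A−BK) = [3.8097 -1.7102; -1.7102 1.9432]
tr(P') = 5.7528

5.7528


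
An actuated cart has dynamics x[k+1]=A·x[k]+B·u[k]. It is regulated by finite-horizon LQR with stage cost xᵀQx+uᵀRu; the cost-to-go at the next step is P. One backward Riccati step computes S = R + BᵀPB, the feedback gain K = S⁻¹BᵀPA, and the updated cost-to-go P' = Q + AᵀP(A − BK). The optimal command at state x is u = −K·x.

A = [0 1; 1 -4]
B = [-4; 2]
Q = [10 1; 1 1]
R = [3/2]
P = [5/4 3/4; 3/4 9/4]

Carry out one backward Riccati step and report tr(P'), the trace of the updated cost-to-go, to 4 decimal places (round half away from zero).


BᵀP = [-3.5000 1.5000]
S = R + BᵀPB = [3/2] + [17.0000] = [18.5000]
BᵀPA = [1.5000 -9.5000]
K = S⁻¹·BᵀPA = [0.0811 -0.5135]
A−BK = [0.3243 -1.0541; 0.8378 -2.9730]
AᵀP(A−BK) = [2.1284 -7.4797; -7.4797 26.3716]
P' = Q + AᵀP(A−BK) = [12.1284 -6.4797; -6.4797 27.3716]
tr(P') = 39.5000

39.5000


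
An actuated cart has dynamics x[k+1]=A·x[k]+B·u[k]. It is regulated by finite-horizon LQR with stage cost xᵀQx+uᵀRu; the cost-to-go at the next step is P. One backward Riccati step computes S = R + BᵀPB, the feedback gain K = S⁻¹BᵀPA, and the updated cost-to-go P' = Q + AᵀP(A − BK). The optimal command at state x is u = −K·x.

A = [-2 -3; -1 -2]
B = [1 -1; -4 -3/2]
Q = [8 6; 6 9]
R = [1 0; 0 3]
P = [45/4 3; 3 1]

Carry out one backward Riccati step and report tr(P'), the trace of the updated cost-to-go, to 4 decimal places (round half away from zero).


41.1071

BᵀP = [-0.7500 -1.0000; -15.7500 -4.5000]
S = R + BᵀPB = [1 0; 0 3] + [3.2500 2.2500; 2.2500 22.5000] = [4.2500 2.2500; 2.2500 25.5000]
BᵀPA = [2.5000 4.2500; 36.0000 56.2500]
K = S⁻¹·BᵀPA = [-0.1670 -0.1760; 1.4265 2.2214]
A−BK = [-0.4065 -0.6025; 0.4719 0.6279]
AᵀP(A−BK) = [7.0635 10.9691; 10.9691 17.0436]
P' = Q + AᵀP(A−BK) = [15.0635 16.9691; 16.9691 26.0436]
tr(P') = 41.1071


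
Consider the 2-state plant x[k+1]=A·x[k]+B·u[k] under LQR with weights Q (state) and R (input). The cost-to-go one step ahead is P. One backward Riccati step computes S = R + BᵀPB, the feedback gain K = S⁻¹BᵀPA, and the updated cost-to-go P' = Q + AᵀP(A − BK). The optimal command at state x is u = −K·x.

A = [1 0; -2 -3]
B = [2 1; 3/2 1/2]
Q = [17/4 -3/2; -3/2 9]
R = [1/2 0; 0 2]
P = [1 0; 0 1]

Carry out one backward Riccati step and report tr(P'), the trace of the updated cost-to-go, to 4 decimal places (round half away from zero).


23.9717

BᵀP = [2.0000 1.5000; 1.0000 0.5000]
S = R + BᵀPB = [1/2 0; 0 2] + [6.2500 2.7500; 2.7500 1.2500] = [6.7500 2.7500; 2.7500 3.2500]
BᵀPA = [-1.0000 -4.5000; 0.0000 -1.5000]
K = S⁻¹·BᵀPA = [-0.2261 -0.7304; 0.1913 0.1565]
A−BK = [1.2609 1.3043; -1.7565 -1.9826]
AᵀP(A−BK) = [4.7739 5.2696; 5.2696 5.9478]
P' = Q + AᵀP(A−BK) = [9.0239 3.7696; 3.7696 14.9478]
tr(P') = 23.9717


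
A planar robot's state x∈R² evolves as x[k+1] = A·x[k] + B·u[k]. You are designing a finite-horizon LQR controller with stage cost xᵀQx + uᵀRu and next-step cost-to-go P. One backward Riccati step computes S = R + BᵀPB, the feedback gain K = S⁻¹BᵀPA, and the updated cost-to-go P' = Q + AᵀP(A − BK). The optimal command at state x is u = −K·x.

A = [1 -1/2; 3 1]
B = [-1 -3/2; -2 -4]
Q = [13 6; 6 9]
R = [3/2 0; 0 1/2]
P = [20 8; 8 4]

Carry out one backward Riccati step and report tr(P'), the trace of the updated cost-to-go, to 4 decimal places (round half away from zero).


23.1689

BᵀP = [-36.0000 -16.0000; -62.0000 -28.0000]
S = R + BᵀPB = [3/2 0; 0 1/2] + [68.0000 118.0000; 118.0000 205.0000] = [69.5000 118.0000; 118.0000 205.5000]
BᵀPA = [-84.0000 2.0000; -146.0000 3.0000]
K = S⁻¹·BᵀPA = [-0.0949 0.1591; -0.6560 -0.0768]
A−BK = [-0.0789 -0.4560; 0.1863 1.0112]
AᵀP(A−BK) = [0.2568 0.1577; 0.1577 0.9121]
P' = Q + AᵀP(A−BK) = [13.2568 6.1577; 6.1577 9.9121]
tr(P') = 23.1689


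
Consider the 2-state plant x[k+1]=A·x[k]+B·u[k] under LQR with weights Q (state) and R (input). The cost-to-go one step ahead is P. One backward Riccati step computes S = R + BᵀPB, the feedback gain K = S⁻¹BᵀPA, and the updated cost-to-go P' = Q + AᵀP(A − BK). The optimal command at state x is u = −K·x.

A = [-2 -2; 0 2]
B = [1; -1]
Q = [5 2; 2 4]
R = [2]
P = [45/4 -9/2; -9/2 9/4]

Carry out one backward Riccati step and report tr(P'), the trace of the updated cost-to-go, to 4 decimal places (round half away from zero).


BᵀP = [15.7500 -6.7500]
S = R + BᵀPB = [2] + [22.5000] = [24.5000]
BᵀPA = [-31.5000 -45.0000]
K = S⁻¹·BᵀPA = [-1.2857 -1.8367]
A−BK = [-0.7143 -0.1633; -1.2857 0.1633]
AᵀP(A−BK) = [4.5000 5.1429; 5.1429 7.3469]
P' = Q + AᵀP(A−BK) = [9.5000 7.1429; 7.1429 11.3469]
tr(P') = 20.8469

20.8469


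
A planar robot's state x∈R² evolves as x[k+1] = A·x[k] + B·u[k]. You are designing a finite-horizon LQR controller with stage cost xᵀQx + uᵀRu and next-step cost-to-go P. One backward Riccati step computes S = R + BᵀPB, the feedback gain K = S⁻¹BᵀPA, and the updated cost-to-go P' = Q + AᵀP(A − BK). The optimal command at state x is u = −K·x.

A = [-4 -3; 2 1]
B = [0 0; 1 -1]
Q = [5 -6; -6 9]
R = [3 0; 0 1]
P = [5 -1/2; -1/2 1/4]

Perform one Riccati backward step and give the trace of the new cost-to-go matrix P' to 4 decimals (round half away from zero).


141.9375

BᵀP = [-0.5000 0.2500; 0.5000 -0.2500]
S = R + BᵀPB = [3 0; 0 1] + [0.2500 -0.2500; -0.2500 0.2500] = [3.2500 -0.2500; -0.2500 1.2500]
BᵀPA = [2.5000 1.7500; -2.5000 -1.7500]
K = S⁻¹·BᵀPA = [0.6250 0.4375; -1.8750 -1.3125]
A−BK = [-4.0000 -3.0000; -0.5000 -0.7500]
AᵀP(A−BK) = [82.7500 61.1250; 61.1250 45.1875]
P' = Q + AᵀP(A−BK) = [87.7500 55.1250; 55.1250 54.1875]
tr(P') = 141.9375


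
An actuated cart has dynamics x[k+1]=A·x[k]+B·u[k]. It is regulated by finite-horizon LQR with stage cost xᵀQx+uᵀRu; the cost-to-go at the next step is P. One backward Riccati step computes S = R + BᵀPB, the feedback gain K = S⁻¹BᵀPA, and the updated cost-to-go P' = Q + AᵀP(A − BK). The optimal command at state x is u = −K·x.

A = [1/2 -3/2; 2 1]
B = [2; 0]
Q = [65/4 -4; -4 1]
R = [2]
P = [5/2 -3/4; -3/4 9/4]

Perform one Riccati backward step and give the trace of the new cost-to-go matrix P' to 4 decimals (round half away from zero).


BᵀP = [5.0000 -1.5000]
S = R + BᵀPB = [2] + [10.0000] = [12.0000]
BᵀPA = [-0.5000 -9.0000]
K = S⁻¹·BᵀPA = [-0.0417 -0.7500]
A−BK = [0.5833 0.0000; 2.0000 1.0000]
AᵀP(A−BK) = [8.1042 4.1250; 4.1250 3.3750]
P' = Q + AᵀP(A−BK) = [24.3542 0.1250; 0.1250 4.3750]
tr(P') = 28.7292

28.7292


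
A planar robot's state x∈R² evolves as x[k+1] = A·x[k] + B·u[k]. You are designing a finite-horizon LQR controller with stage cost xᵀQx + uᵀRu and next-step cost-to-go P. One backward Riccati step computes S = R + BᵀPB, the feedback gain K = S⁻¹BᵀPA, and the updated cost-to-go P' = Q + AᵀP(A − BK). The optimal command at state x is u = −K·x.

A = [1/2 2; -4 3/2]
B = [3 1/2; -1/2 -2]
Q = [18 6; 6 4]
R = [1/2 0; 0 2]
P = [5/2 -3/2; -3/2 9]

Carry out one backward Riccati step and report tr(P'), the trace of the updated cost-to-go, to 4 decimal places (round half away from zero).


BᵀP = [8.2500 -9.0000; 4.2500 -18.7500]
S = R + BᵀPB = [1/2 0; 0 2] + [29.2500 22.1250; 22.1250 39.6250] = [29.7500 22.1250; 22.1250 41.6250]
BᵀPA = [40.1250 3.0000; 77.1250 -19.6250]
K = S⁻¹·BᵀPA = [-0.0483 0.7466; 1.8785 -0.8683]
A−BK = [-0.2943 0.1943; -0.2671 0.1367]
AᵀP(A−BK) = [7.6817 -3.6137; -3.6137 1.9695]
P' = Q + AᵀP(A−BK) = [25.6817 2.3863; 2.3863 5.9695]
tr(P') = 31.6512

31.6512


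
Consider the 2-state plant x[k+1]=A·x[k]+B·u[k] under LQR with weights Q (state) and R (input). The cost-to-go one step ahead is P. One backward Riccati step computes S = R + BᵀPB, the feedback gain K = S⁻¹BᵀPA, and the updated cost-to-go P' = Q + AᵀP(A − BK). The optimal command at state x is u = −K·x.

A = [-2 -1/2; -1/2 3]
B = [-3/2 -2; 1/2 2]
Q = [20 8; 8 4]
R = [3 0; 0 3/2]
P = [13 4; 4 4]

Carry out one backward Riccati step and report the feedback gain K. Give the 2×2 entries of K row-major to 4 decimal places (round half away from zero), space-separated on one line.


1.4187 -1.2458 -0.0615 1.1370

BᵀP = [-17.5000 -4.0000; -18.0000 0.0000]
S = R + BᵀPB = [3 0; 0 3/2] + [24.2500 27.0000; 27.0000 36.0000] = [27.2500 27.0000; 27.0000 37.5000]
BᵀPA = [37.0000 -3.2500; 36.0000 9.0000]
K = S⁻¹·BᵀPA = [1.4187 -1.2458; -0.0615 1.1370]
A−BK = [0.0051 -0.0948; -1.0864 1.3489]
AᵀP(A−BK) = [10.7209 -10.8361; -10.8361 12.9680]
P' = Q + AᵀP(A−BK) = [30.7209 -2.8361; -2.8361 16.9680]
tr(P') = 47.6889


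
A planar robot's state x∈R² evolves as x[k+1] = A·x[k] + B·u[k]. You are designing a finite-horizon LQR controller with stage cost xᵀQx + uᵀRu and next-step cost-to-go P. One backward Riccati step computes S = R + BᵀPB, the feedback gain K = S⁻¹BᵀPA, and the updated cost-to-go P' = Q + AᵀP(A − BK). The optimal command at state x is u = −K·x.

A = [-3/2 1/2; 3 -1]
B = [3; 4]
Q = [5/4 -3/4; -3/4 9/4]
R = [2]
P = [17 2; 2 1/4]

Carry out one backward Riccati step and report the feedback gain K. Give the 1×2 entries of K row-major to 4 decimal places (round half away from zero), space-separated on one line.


-0.3261 0.1087

BᵀP = [59.0000 7.0000]
S = R + BᵀPB = [2] + [205.0000] = [207.0000]
BᵀPA = [-67.5000 22.5000]
K = S⁻¹·BᵀPA = [-0.3261 0.1087]
A−BK = [-0.5217 0.1739; 4.3043 -1.4348]
AᵀP(A−BK) = [0.4891 -0.1630; -0.1630 0.0543]
P' = Q + AᵀP(A−BK) = [1.7391 -0.9130; -0.9130 2.3043]
tr(P') = 4.0435


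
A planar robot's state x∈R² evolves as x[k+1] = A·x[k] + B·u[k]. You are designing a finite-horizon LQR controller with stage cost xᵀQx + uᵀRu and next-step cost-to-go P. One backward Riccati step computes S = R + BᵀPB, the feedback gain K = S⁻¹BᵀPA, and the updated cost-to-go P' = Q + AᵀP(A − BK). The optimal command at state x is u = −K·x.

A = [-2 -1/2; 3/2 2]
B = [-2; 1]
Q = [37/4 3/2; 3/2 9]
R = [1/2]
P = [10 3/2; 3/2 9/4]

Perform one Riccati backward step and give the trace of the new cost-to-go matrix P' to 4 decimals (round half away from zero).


26.1573

BᵀP = [-18.5000 -0.7500]
S = R + BᵀPB = [1/2] + [36.2500] = [36.7500]
BᵀPA = [35.8750 7.7500]
K = S⁻¹·BᵀPA = [0.9762 0.2109]
A−BK = [-0.0476 -0.0782; 0.5238 1.7891]
AᵀP(A−BK) = [1.0417 2.0595; 2.0595 6.8656]
P' = Q + AᵀP(A−BK) = [10.2917 3.5595; 3.5595 15.8656]
tr(P') = 26.1573


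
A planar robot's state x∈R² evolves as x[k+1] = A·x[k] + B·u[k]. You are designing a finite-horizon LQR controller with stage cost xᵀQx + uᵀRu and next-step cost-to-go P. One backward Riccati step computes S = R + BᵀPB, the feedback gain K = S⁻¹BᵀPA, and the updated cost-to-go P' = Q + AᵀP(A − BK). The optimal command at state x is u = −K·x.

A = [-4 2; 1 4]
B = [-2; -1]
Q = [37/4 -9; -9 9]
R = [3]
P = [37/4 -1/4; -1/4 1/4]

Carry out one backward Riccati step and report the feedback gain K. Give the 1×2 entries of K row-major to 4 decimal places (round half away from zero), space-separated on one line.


BᵀP = [-18.2500 0.2500]
S = R + BᵀPB = [3] + [36.2500] = [39.2500]
BᵀPA = [73.2500 -35.5000]
K = S⁻¹·BᵀPA = [1.8662 -0.9045]
A−BK = [-0.2675 0.1911; 2.8662 3.0955]
AᵀP(A−BK) = [13.5478 -3.2484; -3.2484 4.8917]
P' = Q + AᵀP(A−BK) = [22.7978 -12.2484; -12.2484 13.8917]
tr(P') = 36.6895

1.8662 -0.9045


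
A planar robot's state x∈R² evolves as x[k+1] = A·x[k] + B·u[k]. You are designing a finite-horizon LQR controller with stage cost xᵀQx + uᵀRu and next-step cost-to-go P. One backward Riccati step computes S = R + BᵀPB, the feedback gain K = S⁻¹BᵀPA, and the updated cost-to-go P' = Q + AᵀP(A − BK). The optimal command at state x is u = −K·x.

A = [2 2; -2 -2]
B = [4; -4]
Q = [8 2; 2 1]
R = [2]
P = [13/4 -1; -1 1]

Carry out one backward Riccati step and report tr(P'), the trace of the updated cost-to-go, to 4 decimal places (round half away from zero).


9.9804

BᵀP = [17.0000 -8.0000]
S = R + BᵀPB = [2] + [100.0000] = [102.0000]
BᵀPA = [50.0000 50.0000]
K = S⁻¹·BᵀPA = [0.4902 0.4902]
A−BK = [0.0392 0.0392; -0.0392 -0.0392]
AᵀP(A−BK) = [0.4902 0.4902; 0.4902 0.4902]
P' = Q + AᵀP(A−BK) = [8.4902 2.4902; 2.4902 1.4902]
tr(P') = 9.9804


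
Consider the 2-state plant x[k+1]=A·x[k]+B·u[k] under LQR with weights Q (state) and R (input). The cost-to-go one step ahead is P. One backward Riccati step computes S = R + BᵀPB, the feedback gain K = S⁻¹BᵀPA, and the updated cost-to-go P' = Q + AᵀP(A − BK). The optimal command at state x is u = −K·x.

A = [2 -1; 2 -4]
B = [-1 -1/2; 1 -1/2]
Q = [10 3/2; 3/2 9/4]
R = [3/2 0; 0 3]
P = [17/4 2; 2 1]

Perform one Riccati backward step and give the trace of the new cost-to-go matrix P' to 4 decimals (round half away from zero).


42.4302

BᵀP = [-2.2500 -1.0000; -3.1250 -1.5000]
S = R + BᵀPB = [3/2 0; 0 3] + [1.2500 1.6250; 1.6250 2.3125] = [2.7500 1.6250; 1.6250 5.3125]
BᵀPA = [-6.5000 6.2500; -9.2500 9.1250]
K = S⁻¹·BᵀPA = [-1.6292 1.5352; -1.2428 1.2480]
A−BK = [-0.2507 1.1593; 3.0078 -4.9112]
AᵀP(A−BK) = [14.9138 -14.9765; -14.9765 15.2663]
P' = Q + AᵀP(A−BK) = [24.9138 -13.4765; -13.4765 17.5163]
tr(P') = 42.4302


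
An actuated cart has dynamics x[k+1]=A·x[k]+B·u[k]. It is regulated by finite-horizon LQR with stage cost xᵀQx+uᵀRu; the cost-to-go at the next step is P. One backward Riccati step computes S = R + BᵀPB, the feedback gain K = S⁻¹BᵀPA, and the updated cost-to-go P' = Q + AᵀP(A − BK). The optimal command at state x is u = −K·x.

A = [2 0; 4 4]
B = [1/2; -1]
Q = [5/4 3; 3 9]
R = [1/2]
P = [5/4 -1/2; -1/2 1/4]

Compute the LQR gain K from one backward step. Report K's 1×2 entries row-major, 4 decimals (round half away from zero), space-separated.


0.1600 -1.2800

BᵀP = [1.1250 -0.5000]
S = R + BᵀPB = [1/2] + [1.0625] = [1.5625]
BᵀPA = [0.2500 -2.0000]
K = S⁻¹·BᵀPA = [0.1600 -1.2800]
A−BK = [1.9200 0.6400; 4.1600 2.7200]
AᵀP(A−BK) = [0.9600 0.3200; 0.3200 1.4400]
P' = Q + AᵀP(A−BK) = [2.2100 3.3200; 3.3200 10.4400]
tr(P') = 12.6500


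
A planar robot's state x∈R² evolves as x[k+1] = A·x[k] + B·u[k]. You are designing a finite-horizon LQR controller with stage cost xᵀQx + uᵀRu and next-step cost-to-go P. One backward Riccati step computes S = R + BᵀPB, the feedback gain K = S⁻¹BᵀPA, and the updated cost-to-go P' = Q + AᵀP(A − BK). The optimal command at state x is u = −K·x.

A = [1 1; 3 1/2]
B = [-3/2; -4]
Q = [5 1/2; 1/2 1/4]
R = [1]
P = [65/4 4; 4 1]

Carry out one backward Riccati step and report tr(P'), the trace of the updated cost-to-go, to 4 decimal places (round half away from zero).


5.9634

BᵀP = [-40.3750 -10.0000]
S = R + BᵀPB = [1] + [100.5625] = [101.5625]
BᵀPA = [-70.3750 -45.3750]
K = S⁻¹·BᵀPA = [-0.6929 -0.4468]
A−BK = [-0.0394 0.3298; 0.2283 -1.2871]
AᵀP(A−BK) = [0.4855 0.3086; 0.3086 0.2278]
P' = Q + AᵀP(A−BK) = [5.4855 0.8086; 0.8086 0.4778]
tr(P') = 5.9634


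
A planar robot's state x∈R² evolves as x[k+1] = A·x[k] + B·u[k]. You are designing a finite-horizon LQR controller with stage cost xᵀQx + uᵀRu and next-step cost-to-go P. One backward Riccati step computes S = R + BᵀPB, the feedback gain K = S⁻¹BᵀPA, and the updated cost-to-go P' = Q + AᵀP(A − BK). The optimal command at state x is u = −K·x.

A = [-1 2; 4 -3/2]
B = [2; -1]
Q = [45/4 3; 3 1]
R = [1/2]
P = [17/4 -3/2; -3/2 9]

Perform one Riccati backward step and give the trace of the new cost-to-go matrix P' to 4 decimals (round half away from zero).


BᵀP = [10.0000 -12.0000]
S = R + BᵀPB = [1/2] + [32.0000] = [32.5000]
BᵀPA = [-58.0000 38.0000]
K = S⁻¹·BᵀPA = [-1.7846 1.1692]
A−BK = [2.5692 -0.3385; 2.2154 -0.3308]
AᵀP(A−BK) = [56.7423 -8.9346; -8.9346 1.8192]
P' = Q + AᵀP(A−BK) = [67.9923 -5.9346; -5.9346 2.8192]
tr(P') = 70.8115

70.8115


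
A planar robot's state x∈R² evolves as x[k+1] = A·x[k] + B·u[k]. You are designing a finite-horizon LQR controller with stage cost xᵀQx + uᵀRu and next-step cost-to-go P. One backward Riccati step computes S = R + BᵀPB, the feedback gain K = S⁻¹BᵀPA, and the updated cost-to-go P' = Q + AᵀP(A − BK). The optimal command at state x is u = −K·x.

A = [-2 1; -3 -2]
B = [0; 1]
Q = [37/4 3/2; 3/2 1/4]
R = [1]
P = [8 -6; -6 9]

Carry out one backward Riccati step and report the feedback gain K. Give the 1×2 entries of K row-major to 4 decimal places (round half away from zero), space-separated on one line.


BᵀP = [-6.0000 9.0000]
S = R + BᵀPB = [1] + [9.0000] = [10.0000]
BᵀPA = [-15.0000 -24.0000]
K = S⁻¹·BᵀPA = [-1.5000 -2.4000]
A−BK = [-2.0000 1.0000; -1.5000 0.4000]
AᵀP(A−BK) = [18.5000 -4.0000; -4.0000 10.4000]
P' = Q + AᵀP(A−BK) = [27.7500 -2.5000; -2.5000 10.6500]
tr(P') = 38.4000

-1.5000 -2.4000


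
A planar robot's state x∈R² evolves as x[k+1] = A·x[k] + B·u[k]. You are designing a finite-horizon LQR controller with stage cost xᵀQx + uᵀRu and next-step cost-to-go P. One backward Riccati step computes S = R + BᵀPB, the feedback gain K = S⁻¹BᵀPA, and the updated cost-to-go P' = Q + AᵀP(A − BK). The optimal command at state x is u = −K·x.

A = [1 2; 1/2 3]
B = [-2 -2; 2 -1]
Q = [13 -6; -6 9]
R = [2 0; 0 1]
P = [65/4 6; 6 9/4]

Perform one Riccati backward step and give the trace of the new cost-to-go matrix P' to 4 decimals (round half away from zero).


BᵀP = [-20.5000 -7.5000; -38.5000 -14.2500]
S = R + BᵀPB = [2 0; 0 1] + [26.0000 48.5000; 48.5000 91.2500] = [28.0000 48.5000; 48.5000 92.2500]
BᵀPA = [-24.2500 -63.5000; -45.6250 -119.7500]
K = S⁻¹·BᵀPA = [-0.1051 -0.2167; -0.4393 -1.1842]
A−BK = [-0.0888 -0.8017; 0.2709 2.2492]
AᵀP(A−BK) = [0.2197 0.5921; 0.5921 1.6847]
P' = Q + AᵀP(A−BK) = [13.2197 -5.4079; -5.4079 10.6847]
tr(P') = 23.9044

23.9044


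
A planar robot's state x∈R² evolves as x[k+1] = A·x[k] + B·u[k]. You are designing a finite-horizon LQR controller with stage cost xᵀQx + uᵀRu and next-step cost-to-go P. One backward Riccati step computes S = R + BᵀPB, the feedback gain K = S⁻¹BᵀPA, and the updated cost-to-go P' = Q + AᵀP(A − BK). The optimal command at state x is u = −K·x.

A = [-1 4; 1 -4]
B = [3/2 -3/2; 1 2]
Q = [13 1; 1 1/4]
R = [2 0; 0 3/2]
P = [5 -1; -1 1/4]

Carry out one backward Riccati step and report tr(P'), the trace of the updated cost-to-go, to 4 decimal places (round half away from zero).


BᵀP = [6.5000 -1.2500; -9.5000 2.0000]
S = R + BᵀPB = [2 0; 0 3/2] + [8.5000 -12.2500; -12.2500 18.2500] = [10.5000 -12.2500; -12.2500 19.7500]
BᵀPA = [-7.7500 31.0000; 11.5000 -46.0000]
K = S⁻¹·BᵀPA = [-0.2126 0.8506; 0.4504 -1.8015]
A−BK = [-0.0055 0.0218; 0.3119 -1.2475]
AᵀP(A−BK) = [0.4226 -1.6903; -1.6903 6.7612]
P' = Q + AᵀP(A−BK) = [13.4226 -0.6903; -0.6903 7.0112]
tr(P') = 20.4338

20.4338


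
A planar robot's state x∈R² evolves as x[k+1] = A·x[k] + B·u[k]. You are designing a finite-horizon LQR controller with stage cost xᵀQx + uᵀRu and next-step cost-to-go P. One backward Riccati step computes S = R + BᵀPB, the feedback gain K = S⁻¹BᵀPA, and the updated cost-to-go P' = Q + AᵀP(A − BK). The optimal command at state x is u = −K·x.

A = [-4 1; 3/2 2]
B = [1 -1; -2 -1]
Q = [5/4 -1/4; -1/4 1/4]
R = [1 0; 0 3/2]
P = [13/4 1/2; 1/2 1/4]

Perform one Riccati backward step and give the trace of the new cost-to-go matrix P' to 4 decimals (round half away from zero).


BᵀP = [2.2500 0.0000; -3.7500 -0.7500]
S = R + BᵀPB = [1 0; 0 3/2] + [2.2500 -2.2500; -2.2500 4.5000] = [3.2500 -2.2500; -2.2500 6.0000]
BᵀPA = [-9.0000 2.2500; 13.8750 -5.2500]
K = S⁻¹·BᵀPA = [-1.5779 0.1169; 1.7208 -0.8312]
A−BK = [-0.7013 0.0519; 0.0649 1.4026]
AᵀP(A−BK) = [8.4854 -2.9156; -2.9156 1.6234]
P' = Q + AᵀP(A−BK) = [9.7354 -3.1656; -3.1656 1.8734]
tr(P') = 11.6088

11.6088


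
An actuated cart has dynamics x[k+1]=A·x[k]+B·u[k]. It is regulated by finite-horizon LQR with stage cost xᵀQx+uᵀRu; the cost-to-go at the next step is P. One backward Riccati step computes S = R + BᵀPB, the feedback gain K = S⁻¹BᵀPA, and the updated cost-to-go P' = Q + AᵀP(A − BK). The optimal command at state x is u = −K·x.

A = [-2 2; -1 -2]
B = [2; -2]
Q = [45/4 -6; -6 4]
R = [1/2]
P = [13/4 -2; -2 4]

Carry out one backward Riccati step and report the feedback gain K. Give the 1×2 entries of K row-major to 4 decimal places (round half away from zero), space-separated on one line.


BᵀP = [10.5000 -12.0000]
S = R + BᵀPB = [1/2] + [45.0000] = [45.5000]
BᵀPA = [-9.0000 45.0000]
K = S⁻¹·BᵀPA = [-0.1978 0.9890]
A−BK = [-1.6044 0.0220; -1.3956 -0.0220]
AᵀP(A−BK) = [7.2198 -0.0989; -0.0989 0.4945]
P' = Q + AᵀP(A−BK) = [18.4698 -6.0989; -6.0989 4.4945]
tr(P') = 22.9643

-0.1978 0.9890


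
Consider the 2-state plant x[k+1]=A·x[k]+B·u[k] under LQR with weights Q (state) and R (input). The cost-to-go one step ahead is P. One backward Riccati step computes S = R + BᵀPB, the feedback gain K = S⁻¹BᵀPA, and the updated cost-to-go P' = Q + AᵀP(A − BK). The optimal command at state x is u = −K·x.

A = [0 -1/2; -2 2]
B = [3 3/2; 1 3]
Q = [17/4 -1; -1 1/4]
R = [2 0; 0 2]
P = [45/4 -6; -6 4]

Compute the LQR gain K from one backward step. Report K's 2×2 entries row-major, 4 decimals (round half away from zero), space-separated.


BᵀP = [27.7500 -14.0000; -1.1250 3.0000]
S = R + BᵀPB = [2 0; 0 2] + [69.2500 -0.3750; -0.3750 7.3125] = [71.2500 -0.3750; -0.3750 9.3125]
BᵀPA = [28.0000 -41.8750; -6.0000 6.5625]
K = S⁻¹·BᵀPA = [0.3897 -0.5841; -0.6286 0.6812]
A−BK = [-0.2261 0.2306; -0.5039 0.5406]
AᵀP(A−BK) = [1.3175 -1.5572; -1.5572 1.8817]
P' = Q + AᵀP(A−BK) = [5.5675 -2.5572; -2.5572 2.1317]
tr(P') = 7.6992

0.3897 -0.5841 -0.6286 0.6812


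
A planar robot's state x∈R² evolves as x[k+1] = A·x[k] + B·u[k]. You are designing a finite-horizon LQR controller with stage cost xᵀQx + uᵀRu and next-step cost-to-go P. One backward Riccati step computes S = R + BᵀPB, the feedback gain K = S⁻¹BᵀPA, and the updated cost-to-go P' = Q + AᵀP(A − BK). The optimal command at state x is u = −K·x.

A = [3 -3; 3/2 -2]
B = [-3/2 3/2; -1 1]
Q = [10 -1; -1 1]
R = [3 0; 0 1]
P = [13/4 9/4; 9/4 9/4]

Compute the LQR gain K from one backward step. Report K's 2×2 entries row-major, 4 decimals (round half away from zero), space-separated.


-0.4368 0.4780 1.3104 -1.4341

BᵀP = [-7.1250 -5.6250; 7.1250 5.6250]
S = R + BᵀPB = [3 0; 0 1] + [16.3125 -16.3125; -16.3125 16.3125] = [19.3125 -16.3125; -16.3125 17.3125]
BᵀPA = [-29.8125 32.6250; 29.8125 -32.6250]
K = S⁻¹·BᵀPA = [-0.4368 0.4780; 1.3104 -1.4341]
A−BK = [0.3791 -0.1319; -0.2473 -0.0879]
AᵀP(A−BK) = [2.4725 -2.6209; -2.6209 2.8681]
P' = Q + AᵀP(A−BK) = [12.4725 -3.6209; -3.6209 3.8681]
tr(P') = 16.3407


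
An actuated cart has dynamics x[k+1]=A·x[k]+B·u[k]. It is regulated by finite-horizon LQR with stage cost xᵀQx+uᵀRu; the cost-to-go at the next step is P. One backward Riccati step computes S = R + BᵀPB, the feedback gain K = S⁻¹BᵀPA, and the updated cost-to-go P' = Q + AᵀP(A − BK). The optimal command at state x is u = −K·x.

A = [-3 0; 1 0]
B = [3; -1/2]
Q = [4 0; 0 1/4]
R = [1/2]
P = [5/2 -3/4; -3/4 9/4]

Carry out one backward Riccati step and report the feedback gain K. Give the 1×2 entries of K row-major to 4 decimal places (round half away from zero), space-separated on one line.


BᵀP = [7.8750 -3.3750]
S = R + BᵀPB = [1/2] + [25.3125] = [25.8125]
BᵀPA = [-27.0000 0.0000]
K = S⁻¹·BᵀPA = [-1.0460 0.0000]
A−BK = [0.1380 0.0000; 0.4770 0.0000]
AᵀP(A−BK) = [1.0079 0.0000; 0.0000 0.0000]
P' = Q + AᵀP(A−BK) = [5.0079 0.0000; 0.0000 0.2500]
tr(P') = 5.2579

-1.0460 0.0000


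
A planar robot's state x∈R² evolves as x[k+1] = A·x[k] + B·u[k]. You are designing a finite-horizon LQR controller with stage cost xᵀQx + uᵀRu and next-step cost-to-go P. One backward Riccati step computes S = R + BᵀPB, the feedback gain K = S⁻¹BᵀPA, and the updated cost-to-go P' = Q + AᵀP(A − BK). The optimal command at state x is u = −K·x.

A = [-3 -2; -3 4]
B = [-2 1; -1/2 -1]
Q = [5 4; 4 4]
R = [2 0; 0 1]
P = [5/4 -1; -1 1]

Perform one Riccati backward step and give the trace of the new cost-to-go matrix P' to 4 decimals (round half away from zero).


17.0857

BᵀP = [-2.0000 1.5000; 2.2500 -2.0000]
S = R + BᵀPB = [2 0; 0 1] + [3.2500 -3.5000; -3.5000 4.2500] = [5.2500 -3.5000; -3.5000 5.2500]
BᵀPA = [1.5000 10.0000; -0.7500 -12.5000]
K = S⁻¹·BᵀPA = [0.3429 0.5714; 0.0857 -2.0000]
A−BK = [-2.4000 1.1429; -2.7429 2.2857]
AᵀP(A−BK) = [1.8000 -0.8571; -0.8571 6.2857]
P' = Q + AᵀP(A−BK) = [6.8000 3.1429; 3.1429 10.2857]
tr(P') = 17.0857


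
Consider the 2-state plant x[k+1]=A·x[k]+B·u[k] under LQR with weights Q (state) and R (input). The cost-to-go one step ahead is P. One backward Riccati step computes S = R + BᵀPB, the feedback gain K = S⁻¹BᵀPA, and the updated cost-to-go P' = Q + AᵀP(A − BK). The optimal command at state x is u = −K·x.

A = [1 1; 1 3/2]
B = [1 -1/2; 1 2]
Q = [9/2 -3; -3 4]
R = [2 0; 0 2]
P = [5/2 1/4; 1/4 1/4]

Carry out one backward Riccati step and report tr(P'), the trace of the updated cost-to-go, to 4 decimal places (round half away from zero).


BᵀP = [2.7500 0.5000; -0.7500 0.3750]
S = R + BᵀPB = [2 0; 0 2] + [3.2500 -0.3750; -0.3750 1.1250] = [5.2500 -0.3750; -0.3750 3.1250]
BᵀPA = [3.2500 3.5000; -0.3750 -0.1875]
K = S⁻¹·BᵀPA = [0.6158 0.6681; -0.0461 0.0202]
A−BK = [0.3612 0.3420; 0.4765 0.7915]
AᵀP(A−BK) = [1.2315 1.3362; 1.3362 1.4779]
P' = Q + AᵀP(A−BK) = [5.7315 -1.6638; -1.6638 5.4779]
tr(P') = 11.2094

11.2094
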